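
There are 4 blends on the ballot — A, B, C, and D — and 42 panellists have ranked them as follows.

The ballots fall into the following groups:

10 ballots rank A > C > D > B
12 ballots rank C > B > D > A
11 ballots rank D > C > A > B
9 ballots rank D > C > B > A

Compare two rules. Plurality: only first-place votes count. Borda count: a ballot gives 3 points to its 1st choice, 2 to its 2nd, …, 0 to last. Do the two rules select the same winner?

Plurality first-place counts: A 10, B 0, C 12, D 20 → D.
Borda totals: A 41, B 33, C 96, D 82 → C.
The two rules disagree: plurality picks D, Borda picks C.

No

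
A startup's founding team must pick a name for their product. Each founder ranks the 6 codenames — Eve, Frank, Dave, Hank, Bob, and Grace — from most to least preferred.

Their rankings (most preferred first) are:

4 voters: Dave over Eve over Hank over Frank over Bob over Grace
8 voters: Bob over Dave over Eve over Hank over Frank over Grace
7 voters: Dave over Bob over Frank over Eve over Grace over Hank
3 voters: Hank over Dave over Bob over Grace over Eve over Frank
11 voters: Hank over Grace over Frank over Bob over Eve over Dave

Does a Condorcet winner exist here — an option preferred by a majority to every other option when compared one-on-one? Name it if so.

Head-to-head results (33 voters total):
Eve vs Frank: Frank wins 18–15.
Eve vs Dave: Dave wins 22–11.
Eve vs Hank: Eve wins 19–14.
Eve vs Bob: Bob wins 29–4.
Eve vs Grace: Eve wins 19–14.
Frank vs Dave: Dave wins 22–11.
Frank vs Hank: Hank wins 26–7.
Frank vs Bob: Bob wins 18–15.
Frank vs Grace: Frank wins 19–14.
Dave vs Hank: Dave wins 19–14.
Dave vs Bob: Bob wins 19–14.
Dave vs Grace: Dave wins 22–11.
Hank vs Bob: Hank wins 18–15.
Hank vs Grace: Hank wins 26–7.
Bob vs Grace: Bob wins 22–11.
No candidate beats all others: Eve beats Hank beats Frank beats Eve, a majority cycle.

None — there is no Condorcet winner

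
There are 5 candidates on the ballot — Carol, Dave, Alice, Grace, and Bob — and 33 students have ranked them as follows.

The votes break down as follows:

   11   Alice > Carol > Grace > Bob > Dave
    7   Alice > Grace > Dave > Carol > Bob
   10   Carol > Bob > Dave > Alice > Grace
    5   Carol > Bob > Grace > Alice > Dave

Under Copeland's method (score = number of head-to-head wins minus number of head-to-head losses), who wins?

Alice

Pairwise results:
  Carol vs Dave: Carol wins 26–7.
  Carol vs Alice: Alice wins 18–15.
  Carol vs Grace: Carol wins 26–7.
  Carol vs Bob: Carol wins 33–0.
  Dave vs Alice: Alice wins 23–10.
  Dave vs Grace: Grace wins 23–10.
  Dave vs Bob: Bob wins 26–7.
  Alice vs Grace: Alice wins 28–5.
  Alice vs Bob: Alice wins 18–15.
  Grace vs Bob: Grace wins 18–15.
Copeland scores (wins − losses):
  Carol: 3 − 1 = 2
  Dave: 0 − 4 = -4
  Alice: 4 − 0 = 4
  Grace: 2 − 2 = 0
  Bob: 1 − 3 = -2
Alice has the best Copeland score.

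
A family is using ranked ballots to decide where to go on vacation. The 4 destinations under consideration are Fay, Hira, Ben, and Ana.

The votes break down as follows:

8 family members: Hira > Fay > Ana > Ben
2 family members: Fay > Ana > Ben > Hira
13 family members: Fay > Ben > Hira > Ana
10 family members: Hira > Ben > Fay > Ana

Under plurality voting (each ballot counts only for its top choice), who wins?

First-place vote totals:
  Fay: 15
  Hira: 18
  Ben: 0
  Ana: 0
Hira has the most first-place votes.

Hira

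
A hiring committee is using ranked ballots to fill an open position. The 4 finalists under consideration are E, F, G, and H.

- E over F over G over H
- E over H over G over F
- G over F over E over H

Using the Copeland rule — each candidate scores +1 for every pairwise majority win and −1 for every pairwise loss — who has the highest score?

Pairwise results:
  E vs F: E wins 2–1.
  E vs G: E wins 2–1.
  E vs H: E wins 3–0.
  F vs G: G wins 2–1.
  F vs H: F wins 2–1.
  G vs H: G wins 2–1.
Copeland scores (wins − losses):
  E: 3 − 0 = 3
  F: 1 − 2 = -1
  G: 2 − 1 = 1
  H: 0 − 3 = -3
E has the best Copeland score.

E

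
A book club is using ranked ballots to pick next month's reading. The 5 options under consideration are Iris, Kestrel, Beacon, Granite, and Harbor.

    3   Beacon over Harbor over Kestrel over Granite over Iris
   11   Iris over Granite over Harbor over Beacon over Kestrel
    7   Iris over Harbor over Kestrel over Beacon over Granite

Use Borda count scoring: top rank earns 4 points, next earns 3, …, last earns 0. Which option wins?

Iris

Borda scores:
  Iris: 3·0 + 11·4 + 7·4 = 72
  Kestrel: 3·2 + 11·0 + 7·2 = 20
  Beacon: 3·4 + 11·1 + 7·1 = 30
  Granite: 3·1 + 11·3 + 7·0 = 36
  Harbor: 3·3 + 11·2 + 7·3 = 52
Iris has the highest total.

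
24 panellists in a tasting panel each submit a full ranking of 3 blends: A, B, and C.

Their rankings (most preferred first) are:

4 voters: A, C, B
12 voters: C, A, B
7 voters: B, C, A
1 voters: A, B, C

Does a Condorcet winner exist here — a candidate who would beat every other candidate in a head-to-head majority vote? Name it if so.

Head-to-head results (24 voters total):
A vs B: A wins 17–7.
A vs C: C wins 19–5.
B vs C: C wins 16–8.
C beats each rival — A (19–5), B (16–8) — so C is the Condorcet winner.

C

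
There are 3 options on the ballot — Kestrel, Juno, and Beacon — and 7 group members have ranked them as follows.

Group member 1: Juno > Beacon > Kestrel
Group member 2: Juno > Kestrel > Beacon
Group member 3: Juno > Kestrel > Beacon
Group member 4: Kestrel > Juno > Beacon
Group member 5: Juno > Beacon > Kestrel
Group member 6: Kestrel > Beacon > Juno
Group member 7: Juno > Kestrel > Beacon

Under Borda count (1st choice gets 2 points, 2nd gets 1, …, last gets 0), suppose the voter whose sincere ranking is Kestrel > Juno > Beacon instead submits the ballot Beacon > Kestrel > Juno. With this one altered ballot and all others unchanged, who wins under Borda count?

Borda totals with the altered ballot: Kestrel 6, Juno 10, Beacon 5.
The winner is unchanged: still Juno.

Juno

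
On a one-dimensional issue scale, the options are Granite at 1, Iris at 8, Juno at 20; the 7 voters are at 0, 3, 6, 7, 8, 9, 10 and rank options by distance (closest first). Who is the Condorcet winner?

Iris

With single-peaked preferences on a line, the Condorcet winner is the candidate closest to the median voter.
The median voter (position 7) is closest to Iris at 8.
Check: Iris vs Juno — voters closer to Iris: 7 of 7.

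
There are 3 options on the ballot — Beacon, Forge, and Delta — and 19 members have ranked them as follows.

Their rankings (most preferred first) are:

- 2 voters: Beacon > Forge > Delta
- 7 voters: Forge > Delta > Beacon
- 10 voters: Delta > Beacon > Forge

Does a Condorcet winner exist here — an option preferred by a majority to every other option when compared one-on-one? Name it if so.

Head-to-head results (19 voters total):
Beacon vs Forge: Beacon wins 12–7.
Beacon vs Delta: Delta wins 17–2.
Forge vs Delta: Delta wins 10–9.
Delta beats each rival — Beacon (17–2), Forge (10–9) — so Delta is the Condorcet winner.

Delta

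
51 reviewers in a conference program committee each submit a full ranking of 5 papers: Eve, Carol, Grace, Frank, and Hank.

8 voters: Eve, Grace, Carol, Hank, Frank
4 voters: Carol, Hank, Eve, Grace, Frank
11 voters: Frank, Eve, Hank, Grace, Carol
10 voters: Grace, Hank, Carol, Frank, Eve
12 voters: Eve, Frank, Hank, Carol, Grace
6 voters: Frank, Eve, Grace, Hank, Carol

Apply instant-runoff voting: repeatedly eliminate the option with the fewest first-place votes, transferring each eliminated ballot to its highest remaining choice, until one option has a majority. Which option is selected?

Frank

Round 1: Eve 20, Frank 17, Grace 10, Carol 4, Hank 0. Hank has the fewest and is eliminated.
Round 2: Eve 20, Frank 17, Grace 10, Carol 4. Carol has the fewest and is eliminated.
Round 3: Eve 24, Frank 17, Grace 10. Grace has the fewest and is eliminated.
Round 4: Frank 27, Eve 24. Frank has a majority.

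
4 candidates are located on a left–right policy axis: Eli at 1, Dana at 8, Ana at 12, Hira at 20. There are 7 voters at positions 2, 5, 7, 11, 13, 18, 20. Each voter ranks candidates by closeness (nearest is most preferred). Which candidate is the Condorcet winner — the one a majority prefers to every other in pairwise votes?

With single-peaked preferences on a line, the Condorcet winner is the candidate closest to the median voter.
The median voter (position 11) is closest to Ana at 12.
Check: Ana vs Hira — voters closer to Ana: 5 of 7.

Ana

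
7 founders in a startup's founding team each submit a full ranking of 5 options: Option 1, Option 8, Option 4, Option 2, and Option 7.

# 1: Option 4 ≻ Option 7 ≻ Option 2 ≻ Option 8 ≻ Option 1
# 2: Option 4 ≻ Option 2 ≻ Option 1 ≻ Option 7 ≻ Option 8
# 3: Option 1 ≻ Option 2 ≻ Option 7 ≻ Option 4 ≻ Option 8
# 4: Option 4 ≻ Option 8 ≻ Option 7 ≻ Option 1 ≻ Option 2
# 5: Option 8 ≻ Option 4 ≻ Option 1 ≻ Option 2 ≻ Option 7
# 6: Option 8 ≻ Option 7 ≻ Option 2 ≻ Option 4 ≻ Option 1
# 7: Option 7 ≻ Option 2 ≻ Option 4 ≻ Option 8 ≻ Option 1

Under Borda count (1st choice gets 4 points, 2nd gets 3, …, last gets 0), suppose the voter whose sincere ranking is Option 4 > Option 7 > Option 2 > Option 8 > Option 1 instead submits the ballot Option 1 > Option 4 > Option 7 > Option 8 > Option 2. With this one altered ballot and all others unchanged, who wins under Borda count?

Borda totals with the altered ballot: Option 1 13, Option 8 13, Option 4 18, Option 2 12, Option 7 14.
The winner is unchanged: still Option 4.

Option 4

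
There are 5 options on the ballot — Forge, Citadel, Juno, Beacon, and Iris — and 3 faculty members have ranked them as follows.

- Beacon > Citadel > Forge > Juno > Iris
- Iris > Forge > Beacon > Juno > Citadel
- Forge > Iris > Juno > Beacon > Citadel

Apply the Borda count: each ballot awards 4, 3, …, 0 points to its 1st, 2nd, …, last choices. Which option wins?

Forge

Borda scores:
  Forge: 2 + 3 + 4 = 9
  Citadel: 3 + 0 + 0 = 3
  Juno: 1 + 1 + 2 = 4
  Beacon: 4 + 2 + 1 = 7
  Iris: 0 + 4 + 3 = 7
Forge has the highest total.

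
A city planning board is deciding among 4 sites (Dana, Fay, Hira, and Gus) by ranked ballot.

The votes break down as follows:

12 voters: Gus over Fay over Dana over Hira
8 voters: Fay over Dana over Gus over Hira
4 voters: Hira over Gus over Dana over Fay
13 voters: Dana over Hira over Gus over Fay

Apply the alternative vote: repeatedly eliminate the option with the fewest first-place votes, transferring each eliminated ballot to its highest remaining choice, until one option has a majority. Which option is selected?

Dana

Round 1: Dana 13, Gus 12, Fay 8, Hira 4. Hira has the fewest and is eliminated.
Round 2: Gus 16, Dana 13, Fay 8. Fay has the fewest and is eliminated.
Round 3: Dana 21, Gus 16. Dana has a majority.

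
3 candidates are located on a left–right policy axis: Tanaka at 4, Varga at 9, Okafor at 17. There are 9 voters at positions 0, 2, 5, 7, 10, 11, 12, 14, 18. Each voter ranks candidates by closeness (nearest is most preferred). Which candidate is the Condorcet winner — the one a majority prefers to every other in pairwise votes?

With single-peaked preferences on a line, the Condorcet winner is the candidate closest to the median voter.
The median voter (position 10) is closest to Varga at 9.
Check: Varga vs Tanaka — voters closer to Varga: 6 of 9.

Varga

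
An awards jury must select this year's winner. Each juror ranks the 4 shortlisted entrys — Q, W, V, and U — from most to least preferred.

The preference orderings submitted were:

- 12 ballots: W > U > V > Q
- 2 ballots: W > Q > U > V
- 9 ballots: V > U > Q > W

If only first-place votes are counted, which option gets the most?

First-place vote totals:
  Q: 0
  W: 14
  V: 9
  U: 0
W has the most first-place votes.

W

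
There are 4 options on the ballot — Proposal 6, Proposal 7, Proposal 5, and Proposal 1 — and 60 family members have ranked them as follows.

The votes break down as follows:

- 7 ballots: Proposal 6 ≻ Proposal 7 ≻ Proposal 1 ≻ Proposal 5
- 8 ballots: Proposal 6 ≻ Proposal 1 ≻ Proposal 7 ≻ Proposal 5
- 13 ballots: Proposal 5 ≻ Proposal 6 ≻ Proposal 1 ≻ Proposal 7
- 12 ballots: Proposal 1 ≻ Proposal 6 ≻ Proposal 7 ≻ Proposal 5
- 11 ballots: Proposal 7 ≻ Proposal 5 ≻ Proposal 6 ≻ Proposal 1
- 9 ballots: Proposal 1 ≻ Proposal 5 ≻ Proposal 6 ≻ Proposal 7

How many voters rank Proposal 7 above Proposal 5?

Ballots ranking Proposal 7 above Proposal 5: 7+8+12+11 = 38.
Ballots ranking Proposal 5 above Proposal 7: 13+9 = 22.
So 38 of 60 voters prefer Proposal 7 to Proposal 5.

38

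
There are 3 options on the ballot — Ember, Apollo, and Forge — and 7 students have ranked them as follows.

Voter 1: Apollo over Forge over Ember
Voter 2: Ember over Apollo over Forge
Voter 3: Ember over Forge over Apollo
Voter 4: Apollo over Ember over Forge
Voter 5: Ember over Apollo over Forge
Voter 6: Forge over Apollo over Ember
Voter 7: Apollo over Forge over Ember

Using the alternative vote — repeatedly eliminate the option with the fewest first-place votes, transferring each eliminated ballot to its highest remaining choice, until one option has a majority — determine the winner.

Round 1: Ember 3, Apollo 3, Forge 1. Forge has the fewest and is eliminated.
Round 2: Apollo 4, Ember 3. Apollo has a majority.

Apollo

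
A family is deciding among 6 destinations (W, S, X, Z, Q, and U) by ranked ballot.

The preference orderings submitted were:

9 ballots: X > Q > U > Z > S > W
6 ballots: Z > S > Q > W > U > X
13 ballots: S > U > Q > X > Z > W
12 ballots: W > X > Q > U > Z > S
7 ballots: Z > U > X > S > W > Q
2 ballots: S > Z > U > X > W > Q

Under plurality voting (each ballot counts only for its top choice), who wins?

S

First-place vote totals:
  W: 12
  S: 15
  X: 9
  Z: 13
  Q: 0
  U: 0
S has the most first-place votes.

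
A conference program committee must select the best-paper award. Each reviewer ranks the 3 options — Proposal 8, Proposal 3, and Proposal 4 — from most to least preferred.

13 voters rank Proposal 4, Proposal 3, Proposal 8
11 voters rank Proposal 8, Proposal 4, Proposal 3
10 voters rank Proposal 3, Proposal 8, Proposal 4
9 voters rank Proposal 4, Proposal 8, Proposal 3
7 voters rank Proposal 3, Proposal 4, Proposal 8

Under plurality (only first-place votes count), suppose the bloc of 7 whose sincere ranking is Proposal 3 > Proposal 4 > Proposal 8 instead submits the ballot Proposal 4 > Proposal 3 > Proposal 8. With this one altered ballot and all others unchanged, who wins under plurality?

Proposal 4

First-place totals with the altered ballot: Proposal 8 11, Proposal 3 10, Proposal 4 29.
The winner is unchanged: still Proposal 4.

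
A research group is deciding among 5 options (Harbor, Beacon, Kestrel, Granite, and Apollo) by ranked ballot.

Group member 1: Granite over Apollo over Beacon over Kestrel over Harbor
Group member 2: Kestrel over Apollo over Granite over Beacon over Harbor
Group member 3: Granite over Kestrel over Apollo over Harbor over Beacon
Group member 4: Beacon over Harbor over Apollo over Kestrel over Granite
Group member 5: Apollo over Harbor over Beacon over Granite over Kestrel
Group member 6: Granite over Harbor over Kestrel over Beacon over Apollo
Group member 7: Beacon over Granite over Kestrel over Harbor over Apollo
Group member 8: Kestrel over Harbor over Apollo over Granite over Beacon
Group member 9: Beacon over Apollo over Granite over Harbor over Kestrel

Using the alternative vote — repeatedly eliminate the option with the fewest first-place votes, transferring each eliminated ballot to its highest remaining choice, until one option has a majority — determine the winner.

Granite

Round 1: Beacon 3, Granite 3, Kestrel 2, Apollo 1, Harbor 0. Harbor has the fewest and is eliminated.
Round 2: Beacon 3, Granite 3, Kestrel 2, Apollo 1. Apollo has the fewest and is eliminated.
Round 3: Beacon 4, Granite 3, Kestrel 2. Kestrel has the fewest and is eliminated.
Round 4: Granite 5, Beacon 4. Granite has a majority.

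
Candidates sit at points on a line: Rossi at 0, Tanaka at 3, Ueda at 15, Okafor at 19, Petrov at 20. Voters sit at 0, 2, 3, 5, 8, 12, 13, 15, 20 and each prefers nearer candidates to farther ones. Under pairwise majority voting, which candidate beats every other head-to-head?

Tanaka

With single-peaked preferences on a line, the Condorcet winner is the candidate closest to the median voter.
The median voter (position 8) is closest to Tanaka at 3.
Check: Tanaka vs Petrov — voters closer to Tanaka: 5 of 9.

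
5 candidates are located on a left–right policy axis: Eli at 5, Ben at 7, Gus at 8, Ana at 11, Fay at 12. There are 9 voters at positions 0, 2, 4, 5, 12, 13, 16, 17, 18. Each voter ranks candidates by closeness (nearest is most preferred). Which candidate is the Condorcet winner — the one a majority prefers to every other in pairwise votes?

Fay

With single-peaked preferences on a line, the Condorcet winner is the candidate closest to the median voter.
The median voter (position 12) is closest to Fay at 12.
Check: Fay vs Eli — voters closer to Fay: 5 of 9.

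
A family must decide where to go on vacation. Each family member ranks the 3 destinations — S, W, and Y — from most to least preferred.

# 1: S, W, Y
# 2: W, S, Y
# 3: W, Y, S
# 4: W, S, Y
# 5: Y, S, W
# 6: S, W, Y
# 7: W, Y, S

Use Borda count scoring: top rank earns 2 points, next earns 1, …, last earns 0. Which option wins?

W

Borda scores:
  S: 2 + 1 + 0 + 1 + 1 + 2 + 0 = 7
  W: 1 + 2 + 2 + 2 + 0 + 1 + 2 = 10
  Y: 0 + 0 + 1 + 0 + 2 + 0 + 1 = 4
W has the highest total.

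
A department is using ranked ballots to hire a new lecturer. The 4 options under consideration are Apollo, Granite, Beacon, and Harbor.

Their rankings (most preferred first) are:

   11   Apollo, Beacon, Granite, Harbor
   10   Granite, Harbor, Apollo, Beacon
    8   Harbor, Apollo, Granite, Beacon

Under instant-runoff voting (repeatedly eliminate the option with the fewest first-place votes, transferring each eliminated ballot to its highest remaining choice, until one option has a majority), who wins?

Round 1: Apollo 11, Granite 10, Harbor 8, Beacon 0. Beacon has the fewest and is eliminated.
Round 2: Apollo 11, Granite 10, Harbor 8. Harbor has the fewest and is eliminated.
Round 3: Apollo 19, Granite 10. Apollo has a majority.

Apollo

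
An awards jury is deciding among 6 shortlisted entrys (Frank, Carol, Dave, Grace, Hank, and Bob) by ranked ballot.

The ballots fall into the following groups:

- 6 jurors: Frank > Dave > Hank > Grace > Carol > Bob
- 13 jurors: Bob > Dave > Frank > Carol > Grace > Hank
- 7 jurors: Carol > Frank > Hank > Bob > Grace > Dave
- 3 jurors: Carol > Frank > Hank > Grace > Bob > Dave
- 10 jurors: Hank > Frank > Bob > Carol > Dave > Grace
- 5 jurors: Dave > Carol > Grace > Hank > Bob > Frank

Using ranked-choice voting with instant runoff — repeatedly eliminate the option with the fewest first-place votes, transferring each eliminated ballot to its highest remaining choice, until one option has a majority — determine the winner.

Round 1: Bob 13, Carol 10, Hank 10, Frank 6, Dave 5, Grace 0. Grace has the fewest and is eliminated.
Round 2: Bob 13, Carol 10, Hank 10, Frank 6, Dave 5. Dave has the fewest and is eliminated.
Round 3: Carol 15, Bob 13, Hank 10, Frank 6. Frank has the fewest and is eliminated.
Round 4: Hank 16, Carol 15, Bob 13. Bob has the fewest and is eliminated.
Round 5: Carol 28, Hank 16. Carol has a majority.

Carol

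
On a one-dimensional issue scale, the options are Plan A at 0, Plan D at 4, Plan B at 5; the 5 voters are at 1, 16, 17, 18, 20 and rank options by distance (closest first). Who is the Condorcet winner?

With single-peaked preferences on a line, the Condorcet winner is the candidate closest to the median voter.
The median voter (position 17) is closest to Plan B at 5.
Check: Plan B vs Plan A — voters closer to Plan B: 4 of 5.

Plan B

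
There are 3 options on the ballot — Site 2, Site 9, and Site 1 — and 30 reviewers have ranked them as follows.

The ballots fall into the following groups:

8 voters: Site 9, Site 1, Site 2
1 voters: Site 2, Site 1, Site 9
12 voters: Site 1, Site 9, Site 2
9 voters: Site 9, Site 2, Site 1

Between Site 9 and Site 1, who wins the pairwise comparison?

Ballots ranking Site 9 above Site 1: 8+9 = 17.
Ballots ranking Site 1 above Site 9: 1+12 = 13.
Site 9 wins the head-to-head, 17–13.

Site 9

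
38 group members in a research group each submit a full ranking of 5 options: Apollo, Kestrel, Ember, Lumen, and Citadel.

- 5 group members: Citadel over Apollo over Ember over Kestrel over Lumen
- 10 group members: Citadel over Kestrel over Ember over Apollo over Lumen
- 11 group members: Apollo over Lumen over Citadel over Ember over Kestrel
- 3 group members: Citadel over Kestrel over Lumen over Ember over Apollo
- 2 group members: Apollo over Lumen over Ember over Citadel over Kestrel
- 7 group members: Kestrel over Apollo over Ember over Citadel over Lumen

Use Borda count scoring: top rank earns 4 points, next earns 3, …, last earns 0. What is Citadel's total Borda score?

103

Borda scores:
  Apollo: 5·3 + 10·1 + 11·4 + 3·0 + 2·4 + 7·3 = 98
  Kestrel: 5·1 + 10·3 + 11·0 + 3·3 + 2·0 + 7·4 = 72
  Ember: 5·2 + 10·2 + 11·1 + 3·1 + 2·2 + 7·2 = 62
  Lumen: 5·0 + 10·0 + 11·3 + 3·2 + 2·3 + 7·0 = 45
  Citadel: 5·4 + 10·4 + 11·2 + 3·4 + 2·1 + 7·1 = 103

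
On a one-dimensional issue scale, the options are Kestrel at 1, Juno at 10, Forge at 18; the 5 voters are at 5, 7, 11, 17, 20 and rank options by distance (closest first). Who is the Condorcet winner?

Juno

With single-peaked preferences on a line, the Condorcet winner is the candidate closest to the median voter.
The median voter (position 11) is closest to Juno at 10.
Check: Juno vs Kestrel — voters closer to Juno: 4 of 5.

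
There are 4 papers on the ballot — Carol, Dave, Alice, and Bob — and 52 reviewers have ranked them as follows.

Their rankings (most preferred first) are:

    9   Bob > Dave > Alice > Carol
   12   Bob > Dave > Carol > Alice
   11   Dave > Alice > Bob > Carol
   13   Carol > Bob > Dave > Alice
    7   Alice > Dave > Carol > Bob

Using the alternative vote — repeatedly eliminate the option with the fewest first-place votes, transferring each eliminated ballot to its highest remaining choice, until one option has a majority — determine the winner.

Round 1: Bob 21, Carol 13, Dave 11, Alice 7. Alice has the fewest and is eliminated.
Round 2: Bob 21, Dave 18, Carol 13. Carol has the fewest and is eliminated.
Round 3: Bob 34, Dave 18. Bob has a majority.

Bob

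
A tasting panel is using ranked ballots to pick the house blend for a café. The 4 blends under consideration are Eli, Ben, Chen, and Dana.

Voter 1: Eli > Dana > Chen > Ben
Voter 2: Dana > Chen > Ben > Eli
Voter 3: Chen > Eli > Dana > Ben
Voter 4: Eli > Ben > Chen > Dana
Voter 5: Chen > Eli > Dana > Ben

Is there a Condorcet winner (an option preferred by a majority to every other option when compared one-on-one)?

Head-to-head results (5 voters total):
Eli vs Ben: Eli wins 4–1.
Eli vs Chen: Chen wins 3–2.
Eli vs Dana: Eli wins 4–1.
Ben vs Chen: Chen wins 4–1.
Ben vs Dana: Dana wins 4–1.
Chen vs Dana: Chen wins 3–2.
Chen beats each rival — Eli (3–2), Ben (4–1), Dana (3–2) — so Chen is the Condorcet winner.

Yes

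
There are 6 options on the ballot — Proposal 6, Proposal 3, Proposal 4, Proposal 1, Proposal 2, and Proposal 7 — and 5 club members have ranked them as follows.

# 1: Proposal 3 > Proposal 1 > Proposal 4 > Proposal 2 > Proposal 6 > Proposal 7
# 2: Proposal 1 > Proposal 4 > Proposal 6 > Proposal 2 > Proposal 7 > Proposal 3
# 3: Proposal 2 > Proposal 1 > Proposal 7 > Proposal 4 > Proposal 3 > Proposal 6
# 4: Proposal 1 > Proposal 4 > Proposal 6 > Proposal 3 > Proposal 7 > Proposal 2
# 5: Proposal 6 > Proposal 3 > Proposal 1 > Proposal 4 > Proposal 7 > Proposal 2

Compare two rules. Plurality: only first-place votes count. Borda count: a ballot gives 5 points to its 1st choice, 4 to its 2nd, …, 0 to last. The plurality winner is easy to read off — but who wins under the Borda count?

Plurality first-place counts: Proposal 6 1, Proposal 3 1, Proposal 4 0, Proposal 1 2, Proposal 2 1, Proposal 7 0 → Proposal 1.
Borda totals: Proposal 6 12, Proposal 3 12, Proposal 4 15, Proposal 1 21, Proposal 2 9, Proposal 7 6 → Proposal 1.

Proposal 1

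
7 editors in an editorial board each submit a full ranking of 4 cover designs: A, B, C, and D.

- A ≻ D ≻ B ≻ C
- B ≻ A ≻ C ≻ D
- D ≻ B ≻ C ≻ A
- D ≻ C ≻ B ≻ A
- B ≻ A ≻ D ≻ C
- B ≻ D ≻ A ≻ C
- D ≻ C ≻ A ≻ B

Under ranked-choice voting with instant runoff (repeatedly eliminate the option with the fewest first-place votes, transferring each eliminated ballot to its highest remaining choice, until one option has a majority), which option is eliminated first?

C

Round 1: B 3, D 3, A 1, C 0. C has the fewest and is eliminated.
Round 2: B 3, D 3, A 1. A has the fewest and is eliminated.
Round 3: D 4, B 3. D has a majority.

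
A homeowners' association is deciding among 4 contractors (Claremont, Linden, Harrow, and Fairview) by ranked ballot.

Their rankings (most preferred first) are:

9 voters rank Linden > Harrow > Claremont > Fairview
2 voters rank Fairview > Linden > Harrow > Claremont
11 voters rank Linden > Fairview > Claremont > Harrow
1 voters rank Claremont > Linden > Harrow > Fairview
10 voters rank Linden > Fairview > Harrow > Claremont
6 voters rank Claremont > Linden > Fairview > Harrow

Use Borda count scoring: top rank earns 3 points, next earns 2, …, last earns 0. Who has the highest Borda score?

Linden

Borda scores:
  Claremont: 9·1 + 2·0 + 11·1 + 3 + 10·0 + 6·3 = 41
  Linden: 9·3 + 2·2 + 11·3 + 2 + 10·3 + 6·2 = 108
  Harrow: 9·2 + 2·1 + 11·0 + 1 + 10·1 + 6·0 = 31
  Fairview: 9·0 + 2·3 + 11·2 + 0 + 10·2 + 6·1 = 54
Linden has the highest total.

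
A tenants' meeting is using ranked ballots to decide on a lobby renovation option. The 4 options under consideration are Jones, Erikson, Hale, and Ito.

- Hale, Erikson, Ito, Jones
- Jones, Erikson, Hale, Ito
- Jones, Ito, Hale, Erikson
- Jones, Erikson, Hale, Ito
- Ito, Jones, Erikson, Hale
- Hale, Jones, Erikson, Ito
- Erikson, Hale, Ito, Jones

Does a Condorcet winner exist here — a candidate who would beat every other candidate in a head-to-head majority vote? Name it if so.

Jones

Head-to-head results (7 voters total):
Jones vs Erikson: Jones wins 5–2.
Jones vs Hale: Jones wins 4–3.
Jones vs Ito: Jones wins 4–3.
Erikson vs Hale: Erikson wins 4–3.
Erikson vs Ito: Erikson wins 5–2.
Hale vs Ito: Hale wins 5–2.
Jones beats each rival — Erikson (5–2), Hale (4–3), Ito (4–3) — so Jones is the Condorcet winner.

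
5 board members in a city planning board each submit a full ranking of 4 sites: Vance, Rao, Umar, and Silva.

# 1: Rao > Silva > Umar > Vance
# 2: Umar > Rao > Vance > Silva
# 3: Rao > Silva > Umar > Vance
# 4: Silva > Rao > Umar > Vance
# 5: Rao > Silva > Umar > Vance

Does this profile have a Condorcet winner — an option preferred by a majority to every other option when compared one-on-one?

Yes

Head-to-head results (5 voters total):
Vance vs Rao: Rao wins 5–0.
Vance vs Umar: Umar wins 5–0.
Vance vs Silva: Silva wins 4–1.
Rao vs Umar: Rao wins 4–1.
Rao vs Silva: Rao wins 4–1.
Umar vs Silva: Silva wins 4–1.
Rao beats each rival — Vance (5–0), Umar (4–1), Silva (4–1) — so Rao is the Condorcet winner.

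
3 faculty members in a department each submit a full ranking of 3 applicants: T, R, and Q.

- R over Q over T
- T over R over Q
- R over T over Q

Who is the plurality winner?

First-place vote totals:
  T: 1
  R: 2
  Q: 0
R has the most first-place votes.

R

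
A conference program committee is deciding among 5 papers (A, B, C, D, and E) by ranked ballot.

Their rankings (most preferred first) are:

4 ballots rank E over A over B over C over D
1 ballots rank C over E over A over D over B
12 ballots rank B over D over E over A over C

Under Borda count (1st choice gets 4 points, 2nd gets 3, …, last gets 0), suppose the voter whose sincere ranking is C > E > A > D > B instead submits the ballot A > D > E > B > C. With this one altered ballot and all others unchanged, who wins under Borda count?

Borda totals with the altered ballot: A 28, B 57, C 4, D 39, E 42.
The winner is unchanged: still B.

B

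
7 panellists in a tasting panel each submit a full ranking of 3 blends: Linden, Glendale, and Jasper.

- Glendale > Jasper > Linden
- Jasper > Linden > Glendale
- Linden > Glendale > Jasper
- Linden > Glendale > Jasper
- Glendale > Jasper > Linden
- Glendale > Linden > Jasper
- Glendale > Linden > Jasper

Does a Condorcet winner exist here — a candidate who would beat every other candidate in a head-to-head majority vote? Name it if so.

Head-to-head results (7 voters total):
Linden vs Glendale: Glendale wins 4–3.
Linden vs Jasper: Linden wins 4–3.
Glendale vs Jasper: Glendale wins 6–1.
Glendale beats each rival — Linden (4–3), Jasper (6–1) — so Glendale is the Condorcet winner.

Glendale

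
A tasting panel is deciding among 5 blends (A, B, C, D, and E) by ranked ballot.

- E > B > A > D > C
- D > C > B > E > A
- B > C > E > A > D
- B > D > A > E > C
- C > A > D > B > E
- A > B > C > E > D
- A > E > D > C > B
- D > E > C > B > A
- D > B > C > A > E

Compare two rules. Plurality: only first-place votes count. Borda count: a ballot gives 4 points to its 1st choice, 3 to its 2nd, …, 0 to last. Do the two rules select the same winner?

No

Plurality first-place counts: A 2, B 2, C 1, D 3, E 1 → D.
Borda totals: A 17, B 21, C 17, D 20, E 15 → B.
The two rules disagree: plurality picks D, Borda picks B.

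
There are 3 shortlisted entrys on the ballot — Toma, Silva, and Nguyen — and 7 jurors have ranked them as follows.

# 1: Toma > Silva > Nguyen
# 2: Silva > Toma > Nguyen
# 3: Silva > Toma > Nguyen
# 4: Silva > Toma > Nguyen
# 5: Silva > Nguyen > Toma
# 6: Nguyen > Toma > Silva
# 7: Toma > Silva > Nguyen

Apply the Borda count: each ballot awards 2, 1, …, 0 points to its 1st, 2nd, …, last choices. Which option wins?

Silva

Borda scores:
  Toma: 2 + 1 + 1 + 1 + 0 + 1 + 2 = 8
  Silva: 1 + 2 + 2 + 2 + 2 + 0 + 1 = 10
  Nguyen: 0 + 0 + 0 + 0 + 1 + 2 + 0 = 3
Silva has the highest total.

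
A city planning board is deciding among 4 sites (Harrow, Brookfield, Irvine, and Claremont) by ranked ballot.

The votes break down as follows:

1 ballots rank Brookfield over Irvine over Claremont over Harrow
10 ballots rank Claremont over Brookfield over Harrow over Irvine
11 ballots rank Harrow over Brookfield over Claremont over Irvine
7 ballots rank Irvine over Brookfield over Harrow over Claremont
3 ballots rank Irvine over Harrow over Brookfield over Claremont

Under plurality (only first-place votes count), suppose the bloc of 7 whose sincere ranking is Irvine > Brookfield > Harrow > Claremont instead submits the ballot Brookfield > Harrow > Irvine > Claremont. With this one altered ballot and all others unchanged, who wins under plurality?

Harrow

First-place totals with the altered ballot: Harrow 11, Brookfield 8, Irvine 3, Claremont 10.
The winner is unchanged: still Harrow.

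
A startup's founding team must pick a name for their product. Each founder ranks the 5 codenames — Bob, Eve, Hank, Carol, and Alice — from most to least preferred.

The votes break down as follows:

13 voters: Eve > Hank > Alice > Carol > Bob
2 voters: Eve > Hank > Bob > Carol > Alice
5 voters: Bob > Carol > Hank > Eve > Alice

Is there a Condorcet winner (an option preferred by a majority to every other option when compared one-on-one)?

Head-to-head results (20 voters total):
Bob vs Eve: Eve wins 15–5.
Bob vs Hank: Hank wins 15–5.
Bob vs Carol: Carol wins 13–7.
Bob vs Alice: Alice wins 13–7.
Eve vs Hank: Eve wins 15–5.
Eve vs Carol: Eve wins 15–5.
Eve vs Alice: Eve wins 20–0.
Hank vs Carol: Hank wins 15–5.
Hank vs Alice: Hank wins 20–0.
Carol vs Alice: Alice wins 13–7.
Eve beats each rival — Bob (15–5), Hank (15–5), Carol (15–5), Alice (20–0) — so Eve is the Condorcet winner.

Yes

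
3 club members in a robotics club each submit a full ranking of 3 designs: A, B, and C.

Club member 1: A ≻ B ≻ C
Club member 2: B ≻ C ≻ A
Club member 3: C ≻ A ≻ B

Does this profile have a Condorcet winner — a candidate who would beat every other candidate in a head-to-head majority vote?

Head-to-head results (3 voters total):
A vs B: A wins 2–1.
A vs C: C wins 2–1.
B vs C: B wins 2–1.
No candidate beats all others: A beats B beats C beats A, a majority cycle.

No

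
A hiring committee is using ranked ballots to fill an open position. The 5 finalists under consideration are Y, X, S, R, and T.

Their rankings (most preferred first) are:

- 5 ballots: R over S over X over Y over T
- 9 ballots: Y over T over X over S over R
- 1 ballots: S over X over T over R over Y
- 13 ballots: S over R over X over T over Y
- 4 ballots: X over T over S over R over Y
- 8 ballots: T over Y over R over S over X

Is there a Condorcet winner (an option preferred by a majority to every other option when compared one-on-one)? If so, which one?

Head-to-head results (40 voters total):
Y vs X: X wins 23–17.
Y vs S: S wins 23–17.
Y vs R: R wins 23–17.
Y vs T: T wins 26–14.
X vs S: S wins 27–13.
X vs R: R wins 26–14.
X vs T: X wins 23–17.
S vs R: S wins 27–13.
S vs T: T wins 21–19.
R vs T: T wins 22–18.
No candidate beats all others: X beats T beats S beats X, a majority cycle.

No Condorcet winner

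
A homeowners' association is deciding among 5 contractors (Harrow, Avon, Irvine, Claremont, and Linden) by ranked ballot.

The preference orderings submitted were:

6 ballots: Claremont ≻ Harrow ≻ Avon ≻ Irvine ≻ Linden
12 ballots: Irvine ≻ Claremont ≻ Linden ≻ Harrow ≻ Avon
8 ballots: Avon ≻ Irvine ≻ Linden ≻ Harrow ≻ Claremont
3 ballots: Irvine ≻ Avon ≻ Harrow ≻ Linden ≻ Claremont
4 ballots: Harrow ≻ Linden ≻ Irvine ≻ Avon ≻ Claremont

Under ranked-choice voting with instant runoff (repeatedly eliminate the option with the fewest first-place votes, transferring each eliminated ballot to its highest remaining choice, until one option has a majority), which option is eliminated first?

Round 1: Irvine 15, Avon 8, Claremont 6, Harrow 4, Linden 0. Linden has the fewest and is eliminated.
Round 2: Irvine 15, Avon 8, Claremont 6, Harrow 4. Harrow has the fewest and is eliminated.
Round 3: Irvine 19, Avon 8, Claremont 6. Irvine has a majority.

Linden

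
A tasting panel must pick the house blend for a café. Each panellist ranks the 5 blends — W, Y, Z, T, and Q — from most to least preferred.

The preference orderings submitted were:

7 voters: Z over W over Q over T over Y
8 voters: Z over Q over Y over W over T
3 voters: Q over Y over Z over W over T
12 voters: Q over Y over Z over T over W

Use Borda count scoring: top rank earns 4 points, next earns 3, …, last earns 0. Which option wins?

Q

Borda scores:
  W: 7·3 + 8·1 + 3·1 + 12·0 = 32
  Y: 7·0 + 8·2 + 3·3 + 12·3 = 61
  Z: 7·4 + 8·4 + 3·2 + 12·2 = 90
  T: 7·1 + 8·0 + 3·0 + 12·1 = 19
  Q: 7·2 + 8·3 + 3·4 + 12·4 = 98
Q has the highest total.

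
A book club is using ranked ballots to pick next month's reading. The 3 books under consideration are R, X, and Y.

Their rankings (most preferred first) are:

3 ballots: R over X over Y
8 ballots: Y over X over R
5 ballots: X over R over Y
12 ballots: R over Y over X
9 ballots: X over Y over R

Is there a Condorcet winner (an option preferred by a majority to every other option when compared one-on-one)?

Head-to-head results (37 voters total):
R vs X: X wins 22–15.
R vs Y: R wins 20–17.
X vs Y: Y wins 20–17.
No candidate beats all others: R beats Y beats X beats R, a majority cycle.

No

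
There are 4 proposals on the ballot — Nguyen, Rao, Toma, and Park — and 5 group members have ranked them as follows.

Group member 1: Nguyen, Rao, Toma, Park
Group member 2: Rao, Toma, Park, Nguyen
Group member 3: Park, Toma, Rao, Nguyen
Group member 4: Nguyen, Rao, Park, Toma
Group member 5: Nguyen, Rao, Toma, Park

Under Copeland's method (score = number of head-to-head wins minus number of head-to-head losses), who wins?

Nguyen

Pairwise results:
  Nguyen vs Rao: Nguyen wins 3–2.
  Nguyen vs Toma: Nguyen wins 3–2.
  Nguyen vs Park: Nguyen wins 3–2.
  Rao vs Toma: Rao wins 4–1.
  Rao vs Park: Rao wins 4–1.
  Toma vs Park: Toma wins 3–2.
Copeland scores (wins − losses):
  Nguyen: 3 − 0 = 3
  Rao: 2 − 1 = 1
  Toma: 1 − 2 = -1
  Park: 0 − 3 = -3
Nguyen has the best Copeland score.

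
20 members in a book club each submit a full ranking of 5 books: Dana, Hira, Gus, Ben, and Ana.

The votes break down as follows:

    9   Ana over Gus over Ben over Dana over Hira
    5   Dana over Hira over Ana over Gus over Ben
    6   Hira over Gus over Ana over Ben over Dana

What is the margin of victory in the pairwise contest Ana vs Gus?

8

Ballots ranking Ana above Gus: 9+5 = 14.
Ballots ranking Gus above Ana: 6.
Ana wins 14–6, a margin of 8.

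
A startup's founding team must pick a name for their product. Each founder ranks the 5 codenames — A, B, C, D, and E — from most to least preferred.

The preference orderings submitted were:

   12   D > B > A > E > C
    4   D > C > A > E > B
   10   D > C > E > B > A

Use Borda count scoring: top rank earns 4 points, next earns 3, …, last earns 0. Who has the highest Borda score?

D

Borda scores:
  A: 12·2 + 4·2 + 10·0 = 32
  B: 12·3 + 4·0 + 10·1 = 46
  C: 12·0 + 4·3 + 10·3 = 42
  D: 12·4 + 4·4 + 10·4 = 104
  E: 12·1 + 4·1 + 10·2 = 36
D has the highest total.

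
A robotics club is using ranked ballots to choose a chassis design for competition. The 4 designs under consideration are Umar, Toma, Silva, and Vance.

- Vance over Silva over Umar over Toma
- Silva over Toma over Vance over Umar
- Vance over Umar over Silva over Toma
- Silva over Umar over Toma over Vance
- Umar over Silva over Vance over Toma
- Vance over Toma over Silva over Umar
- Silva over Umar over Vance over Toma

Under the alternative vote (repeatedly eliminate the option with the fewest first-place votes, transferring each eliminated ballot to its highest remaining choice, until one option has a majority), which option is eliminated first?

Round 1: Silva 3, Vance 3, Umar 1, Toma 0. Toma has the fewest and is eliminated.
Round 2: Silva 3, Vance 3, Umar 1. Umar has the fewest and is eliminated.
Round 3: Silva 4, Vance 3. Silva has a majority.

Toma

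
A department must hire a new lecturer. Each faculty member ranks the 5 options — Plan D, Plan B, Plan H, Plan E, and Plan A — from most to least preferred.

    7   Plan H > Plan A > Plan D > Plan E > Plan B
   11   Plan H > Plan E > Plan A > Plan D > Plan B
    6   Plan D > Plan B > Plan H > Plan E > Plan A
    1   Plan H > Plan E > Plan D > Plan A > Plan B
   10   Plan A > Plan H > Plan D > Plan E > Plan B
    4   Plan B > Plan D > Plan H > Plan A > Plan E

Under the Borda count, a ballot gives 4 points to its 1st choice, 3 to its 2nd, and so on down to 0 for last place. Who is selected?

Plan H

Borda scores:
  Plan D: 7·2 + 11·1 + 6·4 + 2 + 10·2 + 4·3 = 83
  Plan B: 7·0 + 11·0 + 6·3 + 0 + 10·0 + 4·4 = 34
  Plan H: 7·4 + 11·4 + 6·2 + 4 + 10·3 + 4·2 = 126
  Plan E: 7·1 + 11·3 + 6·1 + 3 + 10·1 + 4·0 = 59
  Plan A: 7·3 + 11·2 + 6·0 + 1 + 10·4 + 4·1 = 88
Plan H has the highest total.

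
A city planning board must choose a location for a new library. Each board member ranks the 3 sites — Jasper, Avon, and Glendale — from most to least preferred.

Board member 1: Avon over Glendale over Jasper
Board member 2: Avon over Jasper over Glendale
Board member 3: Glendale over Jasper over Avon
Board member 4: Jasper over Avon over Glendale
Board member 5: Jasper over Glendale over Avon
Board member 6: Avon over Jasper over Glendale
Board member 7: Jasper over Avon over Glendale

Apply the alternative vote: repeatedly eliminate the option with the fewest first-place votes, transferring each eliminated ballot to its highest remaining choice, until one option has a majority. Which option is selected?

Jasper

Round 1: Jasper 3, Avon 3, Glendale 1. Glendale has the fewest and is eliminated.
Round 2: Jasper 4, Avon 3. Jasper has a majority.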